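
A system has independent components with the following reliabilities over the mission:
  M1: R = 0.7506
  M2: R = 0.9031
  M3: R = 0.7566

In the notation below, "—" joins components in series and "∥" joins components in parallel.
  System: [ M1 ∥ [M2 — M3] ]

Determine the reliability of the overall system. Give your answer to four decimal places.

0.9210

Series (M2 and M3): 0.903100 × 0.756600 = 0.683285
Parallel (M1 and [0.683285]): 1 − (1 − 0.750600)(1 − 0.683285) = 0.9210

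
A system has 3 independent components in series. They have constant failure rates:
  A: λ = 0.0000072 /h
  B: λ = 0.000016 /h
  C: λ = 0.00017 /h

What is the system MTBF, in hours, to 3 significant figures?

Series of exponential components: λ_sys = Σ λ_i
λ_sys = 0.0000072 + 0.000016 + 0.00017 = 1.9320e-04 /h
MTBF = 1 / λ_sys = 5180 h

5180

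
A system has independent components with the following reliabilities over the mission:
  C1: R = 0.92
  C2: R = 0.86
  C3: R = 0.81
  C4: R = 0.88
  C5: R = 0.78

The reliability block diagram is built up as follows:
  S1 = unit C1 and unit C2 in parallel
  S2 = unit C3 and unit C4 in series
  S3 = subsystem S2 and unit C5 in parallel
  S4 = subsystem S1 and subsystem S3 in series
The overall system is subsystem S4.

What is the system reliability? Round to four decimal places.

0.9263

Parallel (C1 and C2): 1 − (1 − 0.920000)(1 − 0.860000) = 0.988800
Series (C3 and C4): 0.810000 × 0.880000 = 0.712800
Parallel ([0.712800] and C5): 1 − (1 − 0.712800)(1 − 0.780000) = 0.936816
Series ([0.988800] and [0.936816]): 0.988800 × 0.936816 = 0.9263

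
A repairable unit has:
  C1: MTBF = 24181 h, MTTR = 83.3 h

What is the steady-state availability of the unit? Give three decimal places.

A(C1) = MTBF/(MTBF+MTTR) = 24181/(24181+83.3) = 0.997

0.997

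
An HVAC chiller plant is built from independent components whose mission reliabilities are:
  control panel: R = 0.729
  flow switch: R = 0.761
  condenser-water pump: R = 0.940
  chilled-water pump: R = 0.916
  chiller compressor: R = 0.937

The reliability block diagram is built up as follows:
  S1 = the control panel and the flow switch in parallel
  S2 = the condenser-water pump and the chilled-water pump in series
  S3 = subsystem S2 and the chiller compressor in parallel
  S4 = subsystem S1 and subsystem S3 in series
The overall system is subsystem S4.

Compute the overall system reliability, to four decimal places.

0.9270

Parallel (control panel and flow switch): 1 − (1 − 0.729000)(1 − 0.761000) = 0.935231
Series (condenser-water pump and chilled-water pump): 0.940000 × 0.916000 = 0.861040
Parallel ([0.861040] and chiller compressor): 1 − (1 − 0.861040)(1 − 0.937000) = 0.991246
Series ([0.935231] and [0.991246]): 0.935231 × 0.991246 = 0.9270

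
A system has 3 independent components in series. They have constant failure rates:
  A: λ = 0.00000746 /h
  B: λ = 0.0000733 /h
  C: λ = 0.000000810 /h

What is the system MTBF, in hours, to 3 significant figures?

Series of exponential components: λ_sys = Σ λ_i
λ_sys = 0.00000746 + 0.0000733 + 0.000000810 = 8.1570e-05 /h
MTBF = 1 / λ_sys = 12300 h

12300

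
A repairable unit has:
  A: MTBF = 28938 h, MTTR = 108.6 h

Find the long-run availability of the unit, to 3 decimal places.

A(A) = MTBF/(MTBF+MTTR) = 28938/(28938+108.6) = 0.996

0.996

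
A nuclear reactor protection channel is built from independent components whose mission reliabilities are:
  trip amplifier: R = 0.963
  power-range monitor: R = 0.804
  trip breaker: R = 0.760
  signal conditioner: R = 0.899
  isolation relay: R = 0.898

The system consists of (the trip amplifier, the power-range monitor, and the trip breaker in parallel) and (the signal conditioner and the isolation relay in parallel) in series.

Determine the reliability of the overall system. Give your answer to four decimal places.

0.9880

Parallel (trip amplifier, power-range monitor, and trip breaker): 1 − (1 − 0.963000)(1 − 0.804000)(1 − 0.760000) = 0.998260
Parallel (signal conditioner and isolation relay): 1 − (1 − 0.899000)(1 − 0.898000) = 0.989698
Series ([0.998260] and [0.989698]): 0.998260 × 0.989698 = 0.9880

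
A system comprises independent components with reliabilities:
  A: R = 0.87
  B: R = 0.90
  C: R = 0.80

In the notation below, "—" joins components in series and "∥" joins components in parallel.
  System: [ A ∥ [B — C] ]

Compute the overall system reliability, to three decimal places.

Series (B and C): 0.90000 × 0.80000 = 0.72000
Parallel (A and [0.72000]): 1 − (1 − 0.87000)(1 − 0.72000) = 0.964

0.964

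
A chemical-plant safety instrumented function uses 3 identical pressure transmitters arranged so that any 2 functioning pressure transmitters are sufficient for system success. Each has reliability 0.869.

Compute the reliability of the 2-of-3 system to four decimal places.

0.9530

R = Σ_{i=2}^{3} C(3,i) p^i (1−p)^{3−i} with p = 0.869
C(3,2)·0.869^2·0.131^1 = 0.296778
C(3,3)·0.869^3·0.131^0 = 0.656235
Sum = 0.9530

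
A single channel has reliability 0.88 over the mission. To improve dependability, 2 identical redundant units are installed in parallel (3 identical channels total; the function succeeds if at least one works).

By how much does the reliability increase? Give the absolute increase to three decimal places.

R_before = 0.88
R_after = 1 − (1 − 0.88)^3 = 0.998
ΔR = 0.998 − 0.88 = 0.118

0.118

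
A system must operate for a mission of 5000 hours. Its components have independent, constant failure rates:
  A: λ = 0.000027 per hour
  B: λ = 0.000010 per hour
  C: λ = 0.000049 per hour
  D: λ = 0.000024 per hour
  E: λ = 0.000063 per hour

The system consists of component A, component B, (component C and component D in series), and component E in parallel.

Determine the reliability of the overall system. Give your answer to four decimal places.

R(A) = exp(−0.000027 × 5000) = 0.873716
R(B) = exp(−0.000010 × 5000) = 0.951229
R(C) = exp(−0.000049 × 5000) = 0.782705
R(D) = exp(−0.000024 × 5000) = 0.886920
R(E) = exp(−0.000063 × 5000) = 0.729789
Series (C and D): 0.782705 × 0.886920 = 0.694197
Parallel (A, B, [0.694197], and E): 1 − (1 − 0.873716)(1 − 0.951229)(1 − 0.694197)(1 − 0.729789) = 0.9995

0.9995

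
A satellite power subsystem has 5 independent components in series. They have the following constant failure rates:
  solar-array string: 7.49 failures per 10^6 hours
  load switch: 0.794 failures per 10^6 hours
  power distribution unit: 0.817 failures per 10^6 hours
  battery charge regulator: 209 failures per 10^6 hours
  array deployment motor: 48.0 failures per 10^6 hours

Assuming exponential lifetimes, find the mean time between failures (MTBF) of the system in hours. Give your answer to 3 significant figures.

3760

Series of exponential components: λ_sys = Σ λ_i
λ_sys = 0.00000749 + 0.000000794 + 0.000000817 + 0.000209 + 0.0000480 = 2.6610e-04 /h
MTBF = 1 / λ_sys = 3760 h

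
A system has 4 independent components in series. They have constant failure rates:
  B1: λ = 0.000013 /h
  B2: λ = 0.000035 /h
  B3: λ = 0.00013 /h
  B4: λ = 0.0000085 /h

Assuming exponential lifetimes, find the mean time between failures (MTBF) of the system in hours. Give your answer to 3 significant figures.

Series of exponential components: λ_sys = Σ λ_i
λ_sys = 0.000013 + 0.000035 + 0.00013 + 0.0000085 = 1.8650e-04 /h
MTBF = 1 / λ_sys = 5360 h

5360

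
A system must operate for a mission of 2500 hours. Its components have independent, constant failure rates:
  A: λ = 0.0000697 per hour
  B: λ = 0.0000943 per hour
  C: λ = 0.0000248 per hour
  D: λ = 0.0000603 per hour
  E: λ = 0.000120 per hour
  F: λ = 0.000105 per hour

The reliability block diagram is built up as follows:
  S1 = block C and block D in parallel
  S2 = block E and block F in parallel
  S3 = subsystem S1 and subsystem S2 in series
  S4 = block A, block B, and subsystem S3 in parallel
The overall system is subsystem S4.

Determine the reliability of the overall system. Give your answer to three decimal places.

0.998

R(A) = exp(−0.0000697 × 2500) = 0.84009
R(B) = exp(−0.0000943 × 2500) = 0.78998
R(C) = exp(−0.0000248 × 2500) = 0.93988
R(D) = exp(−0.0000603 × 2500) = 0.86006
R(E) = exp(−0.000120 × 2500) = 0.74082
R(F) = exp(−0.000105 × 2500) = 0.76913
Parallel (C and D): 1 − (1 − 0.93988)(1 − 0.86006) = 0.99159
Parallel (E and F): 1 − (1 − 0.74082)(1 − 0.76913) = 0.94016
Series ([0.99159] and [0.94016]): 0.99159 × 0.94016 = 0.93225
Parallel (A, B, and [0.93225]): 1 − (1 − 0.84009)(1 − 0.78998)(1 − 0.93225) = 0.998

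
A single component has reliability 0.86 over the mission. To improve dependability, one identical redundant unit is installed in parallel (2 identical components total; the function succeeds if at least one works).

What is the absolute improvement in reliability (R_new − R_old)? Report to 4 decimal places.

0.1204

R_before = 0.86
R_after = 1 − (1 − 0.86)^2 = 0.9804
ΔR = 0.9804 − 0.86 = 0.1204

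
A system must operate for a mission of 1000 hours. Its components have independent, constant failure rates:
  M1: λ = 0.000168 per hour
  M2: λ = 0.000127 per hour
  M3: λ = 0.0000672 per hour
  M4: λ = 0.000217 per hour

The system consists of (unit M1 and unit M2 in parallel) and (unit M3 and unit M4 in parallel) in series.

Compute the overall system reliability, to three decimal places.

0.969

R(M1) = exp(−0.000168 × 1000) = 0.84535
R(M2) = exp(−0.000127 × 1000) = 0.88073
R(M3) = exp(−0.0000672 × 1000) = 0.93501
R(M4) = exp(−0.000217 × 1000) = 0.80493
Parallel (M1 and M2): 1 − (1 − 0.84535)(1 − 0.88073) = 0.98155
Parallel (M3 and M4): 1 − (1 − 0.93501)(1 − 0.80493) = 0.98732
Series ([0.98155] and [0.98732]): 0.98155 × 0.98732 = 0.969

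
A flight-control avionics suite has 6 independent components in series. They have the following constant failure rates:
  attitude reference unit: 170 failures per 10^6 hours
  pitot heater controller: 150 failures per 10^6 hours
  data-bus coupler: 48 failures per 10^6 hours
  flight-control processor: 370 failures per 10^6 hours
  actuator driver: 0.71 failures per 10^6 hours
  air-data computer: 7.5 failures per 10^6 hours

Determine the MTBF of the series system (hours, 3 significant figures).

Series of exponential components: λ_sys = Σ λ_i
λ_sys = 0.00017 + 0.00015 + 0.000048 + 0.00037 + 0.00000071 + 0.0000075 = 7.4621e-04 /h
MTBF = 1 / λ_sys = 1340 h

1340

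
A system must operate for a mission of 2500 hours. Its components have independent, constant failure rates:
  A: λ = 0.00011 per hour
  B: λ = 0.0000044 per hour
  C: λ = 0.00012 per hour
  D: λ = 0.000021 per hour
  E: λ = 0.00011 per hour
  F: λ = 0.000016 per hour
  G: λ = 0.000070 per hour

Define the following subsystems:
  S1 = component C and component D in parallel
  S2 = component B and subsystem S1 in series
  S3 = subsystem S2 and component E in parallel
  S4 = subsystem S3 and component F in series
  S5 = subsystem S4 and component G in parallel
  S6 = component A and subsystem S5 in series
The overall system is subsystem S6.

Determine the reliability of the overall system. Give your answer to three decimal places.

0.754

R(A) = exp(−0.00011 × 2500) = 0.75957
R(B) = exp(−0.0000044 × 2500) = 0.98906
R(C) = exp(−0.00012 × 2500) = 0.74082
R(D) = exp(−0.000021 × 2500) = 0.94885
R(E) = exp(−0.00011 × 2500) = 0.75957
R(F) = exp(−0.000016 × 2500) = 0.96079
R(G) = exp(−0.000070 × 2500) = 0.83946
Parallel (C and D): 1 − (1 − 0.74082)(1 − 0.94885) = 0.98674
Series (B and [0.98674]): 0.98906 × 0.98674 = 0.97595
Parallel ([0.97595] and E): 1 − (1 − 0.97595)(1 − 0.75957) = 0.99422
Series ([0.99422] and F): 0.99422 × 0.96079 = 0.95524
Parallel ([0.95524] and G): 1 − (1 − 0.95524)(1 − 0.83946) = 0.99281
Series (A and [0.99281]): 0.75957 × 0.99281 = 0.754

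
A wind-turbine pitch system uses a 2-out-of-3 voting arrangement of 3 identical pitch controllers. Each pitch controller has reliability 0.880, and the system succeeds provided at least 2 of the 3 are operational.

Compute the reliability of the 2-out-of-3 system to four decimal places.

R = Σ_{i=2}^{3} C(3,i) p^i (1−p)^{3−i} with p = 0.880
C(3,2)·0.880^2·0.120^1 = 0.278784
C(3,3)·0.880^3·0.120^0 = 0.681472
Sum = 0.9603

0.9603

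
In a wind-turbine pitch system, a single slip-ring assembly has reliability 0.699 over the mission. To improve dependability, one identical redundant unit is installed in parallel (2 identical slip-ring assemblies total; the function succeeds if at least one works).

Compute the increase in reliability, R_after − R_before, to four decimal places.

R_before = 0.699
R_after = 1 − (1 − 0.699)^2 = 0.9094
ΔR = 0.9094 − 0.699 = 0.2104

0.2104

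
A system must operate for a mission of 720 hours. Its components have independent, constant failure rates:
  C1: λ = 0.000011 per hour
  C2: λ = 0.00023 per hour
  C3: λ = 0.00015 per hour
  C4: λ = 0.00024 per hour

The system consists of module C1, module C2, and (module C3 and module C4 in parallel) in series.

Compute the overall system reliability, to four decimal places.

0.8270

R(C1) = exp(−0.000011 × 720) = 0.992111
R(C2) = exp(−0.00023 × 720) = 0.847385
R(C3) = exp(−0.00015 × 720) = 0.897628
R(C4) = exp(−0.00024 × 720) = 0.841306
Parallel (C3 and C4): 1 − (1 − 0.897628)(1 − 0.841306) = 0.983754
Series (C1, C2, and [0.983754]): 0.992111 × 0.847385 × 0.983754 = 0.8270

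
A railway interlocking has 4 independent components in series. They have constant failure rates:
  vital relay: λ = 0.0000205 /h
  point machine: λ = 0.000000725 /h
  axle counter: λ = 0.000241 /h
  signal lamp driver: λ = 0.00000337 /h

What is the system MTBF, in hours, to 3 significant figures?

3770

Series of exponential components: λ_sys = Σ λ_i
λ_sys = 0.0000205 + 0.000000725 + 0.000241 + 0.00000337 = 2.6559e-04 /h
MTBF = 1 / λ_sys = 3770 h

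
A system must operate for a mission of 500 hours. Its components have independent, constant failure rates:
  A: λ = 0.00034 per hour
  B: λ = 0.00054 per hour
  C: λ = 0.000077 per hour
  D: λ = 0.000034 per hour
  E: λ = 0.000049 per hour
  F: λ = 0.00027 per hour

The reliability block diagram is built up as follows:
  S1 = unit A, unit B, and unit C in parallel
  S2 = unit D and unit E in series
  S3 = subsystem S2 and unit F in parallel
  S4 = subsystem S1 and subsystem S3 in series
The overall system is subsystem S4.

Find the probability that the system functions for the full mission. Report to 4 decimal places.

R(A) = exp(−0.00034 × 500) = 0.843665
R(B) = exp(−0.00054 × 500) = 0.763379
R(C) = exp(−0.000077 × 500) = 0.962232
R(D) = exp(−0.000034 × 500) = 0.983144
R(E) = exp(−0.000049 × 500) = 0.975798
R(F) = exp(−0.00027 × 500) = 0.873716
Parallel (A, B, and C): 1 − (1 − 0.843665)(1 − 0.763379)(1 − 0.962232) = 0.998603
Series (D and E): 0.983144 × 0.975798 = 0.959350
Parallel ([0.959350] and F): 1 − (1 − 0.959350)(1 − 0.873716) = 0.994867
Series ([0.998603] and [0.994867]): 0.998603 × 0.994867 = 0.9935

0.9935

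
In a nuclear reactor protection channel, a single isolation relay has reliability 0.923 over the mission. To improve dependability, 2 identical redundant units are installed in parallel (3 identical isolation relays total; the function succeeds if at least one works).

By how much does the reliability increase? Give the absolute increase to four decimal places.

0.0765

R_before = 0.923
R_after = 1 − (1 − 0.923)^3 = 0.9995
ΔR = 0.9995 − 0.923 = 0.0765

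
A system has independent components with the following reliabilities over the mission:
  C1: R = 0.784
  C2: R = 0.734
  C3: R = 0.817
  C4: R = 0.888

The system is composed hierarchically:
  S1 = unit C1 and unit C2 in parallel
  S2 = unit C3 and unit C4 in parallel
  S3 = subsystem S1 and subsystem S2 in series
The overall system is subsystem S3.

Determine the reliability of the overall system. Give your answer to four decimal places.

Parallel (C1 and C2): 1 − (1 − 0.784000)(1 − 0.734000) = 0.942544
Parallel (C3 and C4): 1 − (1 − 0.817000)(1 − 0.888000) = 0.979504
Series ([0.942544] and [0.979504]): 0.942544 × 0.979504 = 0.9232

0.9232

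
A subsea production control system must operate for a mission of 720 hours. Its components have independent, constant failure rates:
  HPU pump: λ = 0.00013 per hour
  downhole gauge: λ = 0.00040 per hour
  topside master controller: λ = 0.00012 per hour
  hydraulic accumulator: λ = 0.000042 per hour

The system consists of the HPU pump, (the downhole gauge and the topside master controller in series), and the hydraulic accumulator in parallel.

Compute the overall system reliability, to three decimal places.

R(HPU pump) = exp(−0.00013 × 720) = 0.91065
R(downhole gauge) = exp(−0.00040 × 720) = 0.74976
R(topside master controller) = exp(−0.00012 × 720) = 0.91723
R(hydraulic accumulator) = exp(−0.000042 × 720) = 0.97021
Series (downhole gauge and topside master controller): 0.74976 × 0.91723 = 0.68770
Parallel (HPU pump, [0.68770], and hydraulic accumulator): 1 − (1 − 0.91065)(1 − 0.68770)(1 − 0.97021) = 0.999

0.999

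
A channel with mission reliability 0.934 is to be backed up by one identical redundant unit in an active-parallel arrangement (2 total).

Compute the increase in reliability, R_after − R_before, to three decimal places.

R_before = 0.934
R_after = 1 − (1 − 0.934)^2 = 0.996
ΔR = 0.996 − 0.934 = 0.062

0.062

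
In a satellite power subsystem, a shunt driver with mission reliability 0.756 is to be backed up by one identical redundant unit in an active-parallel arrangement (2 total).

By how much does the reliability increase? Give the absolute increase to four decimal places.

R_before = 0.756
R_after = 1 − (1 − 0.756)^2 = 0.9405
ΔR = 0.9405 − 0.756 = 0.1845

0.1845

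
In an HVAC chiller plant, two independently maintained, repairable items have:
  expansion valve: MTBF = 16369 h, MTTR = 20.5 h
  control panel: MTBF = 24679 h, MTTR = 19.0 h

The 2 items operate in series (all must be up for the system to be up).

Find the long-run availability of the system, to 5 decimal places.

A(expansion valve) = MTBF/(MTBF+MTTR) = 16369/(16369+20.5) = 0.998749
A(control panel) = MTBF/(MTBF+MTTR) = 24679/(24679+19.0) = 0.999231
Series availability: 0.998749 × 0.999231 = 0.99798

0.99798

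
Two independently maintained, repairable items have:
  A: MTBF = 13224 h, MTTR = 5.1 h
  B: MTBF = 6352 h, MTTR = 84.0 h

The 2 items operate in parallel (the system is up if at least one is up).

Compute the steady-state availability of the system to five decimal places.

A(A) = MTBF/(MTBF+MTTR) = 13224/(13224+5.1) = 0.999614
A(B) = MTBF/(MTBF+MTTR) = 6352/(6352+84.0) = 0.986948
Parallel availability: 1 − (1 − 0.999614)(1 − 0.986948) = 0.99999

0.99999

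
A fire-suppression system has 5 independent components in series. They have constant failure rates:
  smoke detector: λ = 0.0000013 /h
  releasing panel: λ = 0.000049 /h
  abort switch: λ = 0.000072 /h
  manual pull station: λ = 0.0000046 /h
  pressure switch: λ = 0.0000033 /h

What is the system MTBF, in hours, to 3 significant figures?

Series of exponential components: λ_sys = Σ λ_i
λ_sys = 0.0000013 + 0.000049 + 0.000072 + 0.0000046 + 0.0000033 = 1.3020e-04 /h
MTBF = 1 / λ_sys = 7680 h

7680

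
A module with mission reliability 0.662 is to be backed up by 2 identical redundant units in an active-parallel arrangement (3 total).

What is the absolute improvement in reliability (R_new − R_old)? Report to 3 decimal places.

0.299

R_before = 0.662
R_after = 1 − (1 − 0.662)^3 = 0.961
ΔR = 0.961 − 0.662 = 0.299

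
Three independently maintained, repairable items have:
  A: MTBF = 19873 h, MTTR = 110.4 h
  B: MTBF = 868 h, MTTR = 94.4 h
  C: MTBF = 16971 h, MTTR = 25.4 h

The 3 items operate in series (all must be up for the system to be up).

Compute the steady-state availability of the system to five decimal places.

0.89559

A(A) = MTBF/(MTBF+MTTR) = 19873/(19873+110.4) = 0.994475
A(B) = MTBF/(MTBF+MTTR) = 868/(868+94.4) = 0.901912
A(C) = MTBF/(MTBF+MTTR) = 16971/(16971+25.4) = 0.998506
Series availability: 0.994475 × 0.901912 × 0.998506 = 0.89559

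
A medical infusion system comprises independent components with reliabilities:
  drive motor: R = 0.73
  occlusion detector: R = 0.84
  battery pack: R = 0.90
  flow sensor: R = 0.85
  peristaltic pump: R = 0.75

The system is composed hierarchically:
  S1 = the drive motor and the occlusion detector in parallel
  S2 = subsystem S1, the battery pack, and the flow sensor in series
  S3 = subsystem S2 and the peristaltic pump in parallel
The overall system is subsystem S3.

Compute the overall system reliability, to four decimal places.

Parallel (drive motor and occlusion detector): 1 − (1 − 0.730000)(1 − 0.840000) = 0.956800
Series ([0.956800], battery pack, and flow sensor): 0.956800 × 0.900000 × 0.850000 = 0.731952
Parallel ([0.731952] and peristaltic pump): 1 − (1 − 0.731952)(1 − 0.750000) = 0.9330

0.9330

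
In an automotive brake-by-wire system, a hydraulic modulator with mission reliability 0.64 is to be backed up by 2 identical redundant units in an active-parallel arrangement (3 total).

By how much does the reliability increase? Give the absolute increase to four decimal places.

0.3133

R_before = 0.64
R_after = 1 − (1 − 0.64)^3 = 0.9533
ΔR = 0.9533 − 0.64 = 0.3133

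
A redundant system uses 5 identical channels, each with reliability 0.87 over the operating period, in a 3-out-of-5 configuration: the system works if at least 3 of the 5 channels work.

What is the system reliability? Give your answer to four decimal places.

R = Σ_{i=3}^{5} C(5,i) p^i (1−p)^{5−i} with p = 0.87
C(5,3)·0.87^3·0.13^2 = 0.111287
C(5,4)·0.87^4·0.13^1 = 0.372383
C(5,5)·0.87^5·0.13^0 = 0.498421
Sum = 0.9821

0.9821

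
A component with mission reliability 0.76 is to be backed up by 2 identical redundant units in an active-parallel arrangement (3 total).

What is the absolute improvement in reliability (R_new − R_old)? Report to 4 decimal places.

R_before = 0.76
R_after = 1 − (1 − 0.76)^3 = 0.9862
ΔR = 0.9862 − 0.76 = 0.2262

0.2262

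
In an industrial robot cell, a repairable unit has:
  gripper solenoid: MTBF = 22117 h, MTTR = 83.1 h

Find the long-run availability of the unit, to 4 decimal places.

0.9963

A(gripper solenoid) = MTBF/(MTBF+MTTR) = 22117/(22117+83.1) = 0.9963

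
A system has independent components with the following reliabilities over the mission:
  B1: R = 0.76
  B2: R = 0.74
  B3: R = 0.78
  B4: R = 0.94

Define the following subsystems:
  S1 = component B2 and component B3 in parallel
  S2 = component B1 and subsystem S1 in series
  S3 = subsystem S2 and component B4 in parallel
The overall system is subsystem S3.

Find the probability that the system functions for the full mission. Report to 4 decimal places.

0.9830

Parallel (B2 and B3): 1 − (1 − 0.740000)(1 − 0.780000) = 0.942800
Series (B1 and [0.942800]): 0.760000 × 0.942800 = 0.716528
Parallel ([0.716528] and B4): 1 − (1 − 0.716528)(1 − 0.940000) = 0.9830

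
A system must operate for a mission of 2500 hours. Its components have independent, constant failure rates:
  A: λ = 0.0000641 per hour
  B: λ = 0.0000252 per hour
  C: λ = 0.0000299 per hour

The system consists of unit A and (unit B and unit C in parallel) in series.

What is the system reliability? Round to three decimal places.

0.848

R(A) = exp(−0.0000641 × 2500) = 0.85193
R(B) = exp(−0.0000252 × 2500) = 0.93894
R(C) = exp(−0.0000299 × 2500) = 0.92798
Parallel (B and C): 1 − (1 − 0.93894)(1 − 0.92798) = 0.99560
Series (A and [0.99560]): 0.85193 × 0.99560 = 0.848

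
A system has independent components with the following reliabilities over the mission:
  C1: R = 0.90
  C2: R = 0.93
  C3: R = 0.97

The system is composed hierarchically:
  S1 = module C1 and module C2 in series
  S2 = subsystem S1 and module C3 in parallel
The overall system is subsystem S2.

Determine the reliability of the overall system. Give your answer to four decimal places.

Series (C1 and C2): 0.900000 × 0.930000 = 0.837000
Parallel ([0.837000] and C3): 1 − (1 − 0.837000)(1 − 0.970000) = 0.9951

0.9951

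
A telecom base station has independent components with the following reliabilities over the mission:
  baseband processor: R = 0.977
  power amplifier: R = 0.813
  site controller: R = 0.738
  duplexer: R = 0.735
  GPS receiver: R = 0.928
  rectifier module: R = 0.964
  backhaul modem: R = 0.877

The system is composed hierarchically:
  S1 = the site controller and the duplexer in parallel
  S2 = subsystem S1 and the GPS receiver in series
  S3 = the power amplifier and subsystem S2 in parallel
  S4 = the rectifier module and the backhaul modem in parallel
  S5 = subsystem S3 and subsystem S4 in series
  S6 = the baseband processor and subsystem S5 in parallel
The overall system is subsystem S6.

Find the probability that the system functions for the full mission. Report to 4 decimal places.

Parallel (site controller and duplexer): 1 − (1 − 0.738000)(1 − 0.735000) = 0.930570
Series ([0.930570] and GPS receiver): 0.930570 × 0.928000 = 0.863569
Parallel (power amplifier and [0.863569]): 1 − (1 − 0.813000)(1 − 0.863569) = 0.974487
Parallel (rectifier module and backhaul modem): 1 − (1 − 0.964000)(1 − 0.877000) = 0.995572
Series ([0.974487] and [0.995572]): 0.974487 × 0.995572 = 0.970172
Parallel (baseband processor and [0.970172]): 1 − (1 − 0.977000)(1 − 0.970172) = 0.9993

0.9993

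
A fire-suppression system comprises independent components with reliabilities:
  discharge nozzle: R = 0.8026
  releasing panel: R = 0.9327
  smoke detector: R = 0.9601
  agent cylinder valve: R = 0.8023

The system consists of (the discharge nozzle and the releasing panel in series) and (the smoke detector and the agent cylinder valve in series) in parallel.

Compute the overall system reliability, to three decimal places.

Series (discharge nozzle and releasing panel): 0.80260 × 0.93270 = 0.74859
Series (smoke detector and agent cylinder valve): 0.96010 × 0.80230 = 0.77029
Parallel ([0.74859] and [0.77029]): 1 − (1 − 0.74859)(1 − 0.77029) = 0.942

0.942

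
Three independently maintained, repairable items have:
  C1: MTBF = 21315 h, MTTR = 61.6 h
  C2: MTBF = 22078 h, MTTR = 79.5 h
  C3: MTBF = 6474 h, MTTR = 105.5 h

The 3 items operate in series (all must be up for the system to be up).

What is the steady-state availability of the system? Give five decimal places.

0.97761

A(C1) = MTBF/(MTBF+MTTR) = 21315/(21315+61.6) = 0.997118
A(C2) = MTBF/(MTBF+MTTR) = 22078/(22078+79.5) = 0.996412
A(C3) = MTBF/(MTBF+MTTR) = 6474/(6474+105.5) = 0.983965
Series availability: 0.997118 × 0.996412 × 0.983965 = 0.97761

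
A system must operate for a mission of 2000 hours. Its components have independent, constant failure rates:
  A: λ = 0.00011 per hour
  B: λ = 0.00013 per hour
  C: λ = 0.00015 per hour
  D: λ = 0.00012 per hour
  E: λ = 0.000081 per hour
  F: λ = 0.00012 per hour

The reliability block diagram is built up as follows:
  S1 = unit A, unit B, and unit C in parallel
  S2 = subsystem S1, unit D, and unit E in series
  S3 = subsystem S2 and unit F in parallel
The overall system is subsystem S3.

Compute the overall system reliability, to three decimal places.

R(A) = exp(−0.00011 × 2000) = 0.80252
R(B) = exp(−0.00013 × 2000) = 0.77105
R(C) = exp(−0.00015 × 2000) = 0.74082
R(D) = exp(−0.00012 × 2000) = 0.78663
R(E) = exp(−0.000081 × 2000) = 0.85044
R(F) = exp(−0.00012 × 2000) = 0.78663
Parallel (A, B, and C): 1 − (1 − 0.80252)(1 − 0.77105)(1 − 0.74082) = 0.98828
Series ([0.98828], D, and E): 0.98828 × 0.78663 × 0.85044 = 0.66114
Parallel ([0.66114] and F): 1 − (1 − 0.66114)(1 − 0.78663) = 0.928

0.928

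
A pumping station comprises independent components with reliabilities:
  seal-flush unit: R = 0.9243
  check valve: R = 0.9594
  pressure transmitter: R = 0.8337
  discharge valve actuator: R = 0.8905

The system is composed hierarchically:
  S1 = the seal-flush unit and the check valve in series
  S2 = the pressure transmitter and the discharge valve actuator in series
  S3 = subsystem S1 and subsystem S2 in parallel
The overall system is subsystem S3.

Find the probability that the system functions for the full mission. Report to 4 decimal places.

Series (seal-flush unit and check valve): 0.924300 × 0.959400 = 0.886773
Series (pressure transmitter and discharge valve actuator): 0.833700 × 0.890500 = 0.742410
Parallel ([0.886773] and [0.742410]): 1 − (1 − 0.886773)(1 − 0.742410) = 0.9708

0.9708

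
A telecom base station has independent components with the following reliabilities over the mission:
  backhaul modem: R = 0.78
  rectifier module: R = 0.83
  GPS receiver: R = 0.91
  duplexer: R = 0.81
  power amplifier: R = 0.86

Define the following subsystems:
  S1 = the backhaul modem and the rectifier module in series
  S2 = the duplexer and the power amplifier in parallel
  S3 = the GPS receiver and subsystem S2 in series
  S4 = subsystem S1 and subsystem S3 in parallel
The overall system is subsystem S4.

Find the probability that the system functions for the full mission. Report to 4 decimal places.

0.9597

Series (backhaul modem and rectifier module): 0.780000 × 0.830000 = 0.647400
Parallel (duplexer and power amplifier): 1 − (1 − 0.810000)(1 − 0.860000) = 0.973400
Series (GPS receiver and [0.973400]): 0.910000 × 0.973400 = 0.885794
Parallel ([0.647400] and [0.885794]): 1 − (1 − 0.647400)(1 − 0.885794) = 0.9597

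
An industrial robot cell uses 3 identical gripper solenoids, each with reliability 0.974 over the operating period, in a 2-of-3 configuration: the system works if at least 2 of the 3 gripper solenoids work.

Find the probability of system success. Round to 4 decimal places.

R = Σ_{i=2}^{3} C(3,i) p^i (1−p)^{3−i} with p = 0.974
C(3,2)·0.974^2·0.026^1 = 0.073997
C(3,3)·0.974^3·0.026^0 = 0.924010
Sum = 0.9980

0.9980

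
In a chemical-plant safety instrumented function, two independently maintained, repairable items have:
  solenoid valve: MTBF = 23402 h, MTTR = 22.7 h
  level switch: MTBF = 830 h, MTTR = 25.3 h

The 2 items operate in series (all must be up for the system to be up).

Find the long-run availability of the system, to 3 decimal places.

0.969

A(solenoid valve) = MTBF/(MTBF+MTTR) = 23402/(23402+22.7) = 0.999031
A(level switch) = MTBF/(MTBF+MTTR) = 830/(830+25.3) = 0.970420
Series availability: 0.999031 × 0.970420 = 0.969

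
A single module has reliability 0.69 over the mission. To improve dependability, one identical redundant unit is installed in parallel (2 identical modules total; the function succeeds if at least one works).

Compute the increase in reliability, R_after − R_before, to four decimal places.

0.2139

R_before = 0.69
R_after = 1 − (1 − 0.69)^2 = 0.9039
ΔR = 0.9039 − 0.69 = 0.2139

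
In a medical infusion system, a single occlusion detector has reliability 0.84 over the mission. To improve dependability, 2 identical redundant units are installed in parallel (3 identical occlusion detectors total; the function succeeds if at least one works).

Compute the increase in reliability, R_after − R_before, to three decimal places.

0.156

R_before = 0.84
R_after = 1 − (1 − 0.84)^3 = 0.996
ΔR = 0.996 − 0.84 = 0.156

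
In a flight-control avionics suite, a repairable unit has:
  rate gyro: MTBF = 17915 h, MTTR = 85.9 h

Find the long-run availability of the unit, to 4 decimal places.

0.9952

A(rate gyro) = MTBF/(MTBF+MTTR) = 17915/(17915+85.9) = 0.9952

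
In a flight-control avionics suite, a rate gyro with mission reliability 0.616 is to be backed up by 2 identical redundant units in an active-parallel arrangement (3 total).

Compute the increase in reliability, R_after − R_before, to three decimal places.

0.327

R_before = 0.616
R_after = 1 − (1 − 0.616)^3 = 0.943
ΔR = 0.943 − 0.616 = 0.327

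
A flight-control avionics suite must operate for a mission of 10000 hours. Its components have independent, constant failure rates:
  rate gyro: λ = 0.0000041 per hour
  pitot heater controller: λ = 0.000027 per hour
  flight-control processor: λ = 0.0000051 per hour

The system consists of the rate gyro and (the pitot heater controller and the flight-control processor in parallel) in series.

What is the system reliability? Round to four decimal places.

R(rate gyro) = exp(−0.0000041 × 10000) = 0.959829
R(pitot heater controller) = exp(−0.000027 × 10000) = 0.763379
R(flight-control processor) = exp(−0.0000051 × 10000) = 0.950279
Parallel (pitot heater controller and flight-control processor): 1 − (1 − 0.763379)(1 − 0.950279) = 0.988235
Series (rate gyro and [0.988235]): 0.959829 × 0.988235 = 0.9485

0.9485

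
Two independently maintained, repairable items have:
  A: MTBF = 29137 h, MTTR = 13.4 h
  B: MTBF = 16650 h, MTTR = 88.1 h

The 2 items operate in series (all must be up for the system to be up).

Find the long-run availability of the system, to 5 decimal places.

A(A) = MTBF/(MTBF+MTTR) = 29137/(29137+13.4) = 0.999540
A(B) = MTBF/(MTBF+MTTR) = 16650/(16650+88.1) = 0.994737
Series availability: 0.999540 × 0.994737 = 0.99428

0.99428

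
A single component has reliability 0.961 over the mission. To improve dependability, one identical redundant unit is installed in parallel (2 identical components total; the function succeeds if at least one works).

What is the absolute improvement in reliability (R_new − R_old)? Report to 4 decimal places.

0.0375

R_before = 0.961
R_after = 1 − (1 − 0.961)^2 = 0.9985
ΔR = 0.9985 − 0.961 = 0.0375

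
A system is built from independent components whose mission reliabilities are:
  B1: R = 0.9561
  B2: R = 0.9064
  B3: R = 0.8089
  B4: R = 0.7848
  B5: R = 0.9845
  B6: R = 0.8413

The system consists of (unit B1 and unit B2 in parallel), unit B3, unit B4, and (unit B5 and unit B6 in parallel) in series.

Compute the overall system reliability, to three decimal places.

Parallel (B1 and B2): 1 − (1 − 0.95610)(1 − 0.90640) = 0.99589
Parallel (B5 and B6): 1 − (1 − 0.98450)(1 − 0.84130) = 0.99754
Series ([0.99589], B3, B4, and [0.99754]): 0.99589 × 0.80890 × 0.78480 × 0.99754 = 0.631

0.631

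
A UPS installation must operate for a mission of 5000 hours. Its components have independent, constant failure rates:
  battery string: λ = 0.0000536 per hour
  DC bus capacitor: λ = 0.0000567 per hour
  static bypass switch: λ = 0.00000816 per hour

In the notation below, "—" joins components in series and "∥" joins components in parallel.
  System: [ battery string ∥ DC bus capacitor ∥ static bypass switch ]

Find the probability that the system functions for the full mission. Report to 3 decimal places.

R(battery string) = exp(−0.0000536 × 5000) = 0.76491
R(DC bus capacitor) = exp(−0.0000567 × 5000) = 0.75314
R(static bypass switch) = exp(−0.00000816 × 5000) = 0.96002
Parallel (battery string, DC bus capacitor, and static bypass switch): 1 − (1 − 0.76491)(1 − 0.75314)(1 − 0.96002) = 0.998

0.998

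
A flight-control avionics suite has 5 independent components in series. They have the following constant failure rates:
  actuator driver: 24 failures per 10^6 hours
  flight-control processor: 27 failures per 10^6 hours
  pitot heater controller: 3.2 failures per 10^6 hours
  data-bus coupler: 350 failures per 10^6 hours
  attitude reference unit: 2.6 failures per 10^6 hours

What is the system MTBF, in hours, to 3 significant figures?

Series of exponential components: λ_sys = Σ λ_i
λ_sys = 0.000024 + 0.000027 + 0.0000032 + 0.00035 + 0.0000026 = 4.0680e-04 /h
MTBF = 1 / λ_sys = 2460 h

2460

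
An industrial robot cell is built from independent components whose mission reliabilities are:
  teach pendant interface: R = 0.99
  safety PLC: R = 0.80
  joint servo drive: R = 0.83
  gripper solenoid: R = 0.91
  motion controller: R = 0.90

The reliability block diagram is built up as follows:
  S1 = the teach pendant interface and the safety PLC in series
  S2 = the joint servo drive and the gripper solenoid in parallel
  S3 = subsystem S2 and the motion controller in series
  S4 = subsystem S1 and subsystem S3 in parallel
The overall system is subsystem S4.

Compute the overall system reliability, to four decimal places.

0.9763

Series (teach pendant interface and safety PLC): 0.990000 × 0.800000 = 0.792000
Parallel (joint servo drive and gripper solenoid): 1 − (1 − 0.830000)(1 − 0.910000) = 0.984700
Series ([0.984700] and motion controller): 0.984700 × 0.900000 = 0.886230
Parallel ([0.792000] and [0.886230]): 1 − (1 − 0.792000)(1 − 0.886230) = 0.9763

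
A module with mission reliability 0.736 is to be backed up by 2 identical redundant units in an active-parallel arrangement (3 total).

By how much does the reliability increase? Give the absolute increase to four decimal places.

0.2456

R_before = 0.736
R_after = 1 − (1 − 0.736)^3 = 0.9816
ΔR = 0.9816 − 0.736 = 0.2456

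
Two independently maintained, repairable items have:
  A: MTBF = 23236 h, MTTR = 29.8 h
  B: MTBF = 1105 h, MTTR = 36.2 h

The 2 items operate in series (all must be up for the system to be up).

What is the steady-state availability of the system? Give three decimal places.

A(A) = MTBF/(MTBF+MTTR) = 23236/(23236+29.8) = 0.998719
A(B) = MTBF/(MTBF+MTTR) = 1105/(1105+36.2) = 0.968279
Series availability: 0.998719 × 0.968279 = 0.967

0.967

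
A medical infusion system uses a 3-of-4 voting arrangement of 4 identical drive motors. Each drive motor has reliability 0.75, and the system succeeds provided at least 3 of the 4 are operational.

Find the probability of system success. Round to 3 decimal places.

R = Σ_{i=3}^{4} C(4,i) p^i (1−p)^{4−i} with p = 0.75
C(4,3)·0.75^3·0.25^1 = 0.42188
C(4,4)·0.75^4·0.25^0 = 0.31641
Sum = 0.738

0.738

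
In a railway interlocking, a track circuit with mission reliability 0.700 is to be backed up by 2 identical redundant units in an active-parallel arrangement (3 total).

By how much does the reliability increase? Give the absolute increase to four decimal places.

R_before = 0.700
R_after = 1 − (1 − 0.700)^3 = 0.9730
ΔR = 0.9730 − 0.700 = 0.2730

0.2730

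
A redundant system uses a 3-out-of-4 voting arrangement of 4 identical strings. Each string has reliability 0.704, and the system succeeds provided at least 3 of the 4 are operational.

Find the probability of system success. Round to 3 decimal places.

R = Σ_{i=3}^{4} C(4,i) p^i (1−p)^{4−i} with p = 0.704
C(4,3)·0.704^3·0.296^1 = 0.41311
C(4,4)·0.704^4·0.296^0 = 0.24564
Sum = 0.659

0.659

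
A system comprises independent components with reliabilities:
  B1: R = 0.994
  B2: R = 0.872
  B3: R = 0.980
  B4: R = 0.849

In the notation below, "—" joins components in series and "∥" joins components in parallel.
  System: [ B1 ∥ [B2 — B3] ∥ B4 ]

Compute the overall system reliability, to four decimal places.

0.9999

Series (B2 and B3): 0.872000 × 0.980000 = 0.854560
Parallel (B1, [0.854560], and B4): 1 − (1 − 0.994000)(1 − 0.854560)(1 − 0.849000) = 0.9999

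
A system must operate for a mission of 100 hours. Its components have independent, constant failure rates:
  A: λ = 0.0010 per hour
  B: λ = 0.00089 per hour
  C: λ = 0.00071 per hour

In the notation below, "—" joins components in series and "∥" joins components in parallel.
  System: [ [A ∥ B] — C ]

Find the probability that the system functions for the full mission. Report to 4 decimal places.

R(A) = exp(−0.0010 × 100) = 0.904837
R(B) = exp(−0.00089 × 100) = 0.914846
R(C) = exp(−0.00071 × 100) = 0.931462
Parallel (A and B): 1 − (1 − 0.904837)(1 − 0.914846) = 0.991896
Series ([0.991896] and C): 0.991896 × 0.931462 = 0.9239

0.9239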